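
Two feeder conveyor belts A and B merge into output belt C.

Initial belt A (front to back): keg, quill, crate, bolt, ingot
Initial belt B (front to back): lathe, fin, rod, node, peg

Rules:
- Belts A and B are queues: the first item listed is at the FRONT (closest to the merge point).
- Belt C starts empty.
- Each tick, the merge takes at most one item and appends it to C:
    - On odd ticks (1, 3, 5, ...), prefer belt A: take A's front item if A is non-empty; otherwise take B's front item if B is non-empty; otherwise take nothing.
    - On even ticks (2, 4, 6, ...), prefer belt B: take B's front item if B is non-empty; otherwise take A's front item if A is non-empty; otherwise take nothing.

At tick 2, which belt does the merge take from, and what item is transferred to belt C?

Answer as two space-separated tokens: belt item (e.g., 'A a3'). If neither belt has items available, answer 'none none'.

Tick 1: prefer A, take keg from A; A=[quill,crate,bolt,ingot] B=[lathe,fin,rod,node,peg] C=[keg]
Tick 2: prefer B, take lathe from B; A=[quill,crate,bolt,ingot] B=[fin,rod,node,peg] C=[keg,lathe]

Answer: B lathe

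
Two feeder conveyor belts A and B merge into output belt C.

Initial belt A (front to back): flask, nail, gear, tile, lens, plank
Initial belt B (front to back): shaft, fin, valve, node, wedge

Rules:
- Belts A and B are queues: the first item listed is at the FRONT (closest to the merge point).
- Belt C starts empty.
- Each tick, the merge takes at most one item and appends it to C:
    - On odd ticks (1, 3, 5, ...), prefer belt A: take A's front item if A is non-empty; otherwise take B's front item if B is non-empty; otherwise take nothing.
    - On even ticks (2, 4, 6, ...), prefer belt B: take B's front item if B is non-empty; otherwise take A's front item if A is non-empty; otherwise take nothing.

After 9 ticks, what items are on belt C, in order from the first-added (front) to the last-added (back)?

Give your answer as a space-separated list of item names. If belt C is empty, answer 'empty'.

Tick 1: prefer A, take flask from A; A=[nail,gear,tile,lens,plank] B=[shaft,fin,valve,node,wedge] C=[flask]
Tick 2: prefer B, take shaft from B; A=[nail,gear,tile,lens,plank] B=[fin,valve,node,wedge] C=[flask,shaft]
Tick 3: prefer A, take nail from A; A=[gear,tile,lens,plank] B=[fin,valve,node,wedge] C=[flask,shaft,nail]
Tick 4: prefer B, take fin from B; A=[gear,tile,lens,plank] B=[valve,node,wedge] C=[flask,shaft,nail,fin]
Tick 5: prefer A, take gear from A; A=[tile,lens,plank] B=[valve,node,wedge] C=[flask,shaft,nail,fin,gear]
Tick 6: prefer B, take valve from B; A=[tile,lens,plank] B=[node,wedge] C=[flask,shaft,nail,fin,gear,valve]
Tick 7: prefer A, take tile from A; A=[lens,plank] B=[node,wedge] C=[flask,shaft,nail,fin,gear,valve,tile]
Tick 8: prefer B, take node from B; A=[lens,plank] B=[wedge] C=[flask,shaft,nail,fin,gear,valve,tile,node]
Tick 9: prefer A, take lens from A; A=[plank] B=[wedge] C=[flask,shaft,nail,fin,gear,valve,tile,node,lens]

Answer: flask shaft nail fin gear valve tile node lens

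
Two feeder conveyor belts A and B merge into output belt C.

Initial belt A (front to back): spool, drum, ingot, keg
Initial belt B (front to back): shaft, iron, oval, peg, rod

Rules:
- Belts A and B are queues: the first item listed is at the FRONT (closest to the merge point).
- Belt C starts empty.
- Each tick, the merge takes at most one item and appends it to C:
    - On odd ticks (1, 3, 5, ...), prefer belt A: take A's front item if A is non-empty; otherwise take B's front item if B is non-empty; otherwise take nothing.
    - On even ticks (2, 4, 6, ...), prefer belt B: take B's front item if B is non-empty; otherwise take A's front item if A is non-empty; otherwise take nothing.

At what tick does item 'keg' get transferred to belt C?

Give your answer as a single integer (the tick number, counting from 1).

Tick 1: prefer A, take spool from A; A=[drum,ingot,keg] B=[shaft,iron,oval,peg,rod] C=[spool]
Tick 2: prefer B, take shaft from B; A=[drum,ingot,keg] B=[iron,oval,peg,rod] C=[spool,shaft]
Tick 3: prefer A, take drum from A; A=[ingot,keg] B=[iron,oval,peg,rod] C=[spool,shaft,drum]
Tick 4: prefer B, take iron from B; A=[ingot,keg] B=[oval,peg,rod] C=[spool,shaft,drum,iron]
Tick 5: prefer A, take ingot from A; A=[keg] B=[oval,peg,rod] C=[spool,shaft,drum,iron,ingot]
Tick 6: prefer B, take oval from B; A=[keg] B=[peg,rod] C=[spool,shaft,drum,iron,ingot,oval]
Tick 7: prefer A, take keg from A; A=[-] B=[peg,rod] C=[spool,shaft,drum,iron,ingot,oval,keg]

Answer: 7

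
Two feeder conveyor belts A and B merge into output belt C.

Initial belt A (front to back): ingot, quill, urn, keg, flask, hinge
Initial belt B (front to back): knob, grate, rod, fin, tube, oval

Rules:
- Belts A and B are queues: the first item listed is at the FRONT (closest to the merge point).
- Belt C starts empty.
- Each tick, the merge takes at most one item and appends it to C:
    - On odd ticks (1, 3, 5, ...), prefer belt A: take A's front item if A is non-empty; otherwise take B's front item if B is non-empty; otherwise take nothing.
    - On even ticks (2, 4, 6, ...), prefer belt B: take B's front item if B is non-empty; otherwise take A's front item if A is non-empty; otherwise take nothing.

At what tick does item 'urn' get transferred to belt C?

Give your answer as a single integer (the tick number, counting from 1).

Tick 1: prefer A, take ingot from A; A=[quill,urn,keg,flask,hinge] B=[knob,grate,rod,fin,tube,oval] C=[ingot]
Tick 2: prefer B, take knob from B; A=[quill,urn,keg,flask,hinge] B=[grate,rod,fin,tube,oval] C=[ingot,knob]
Tick 3: prefer A, take quill from A; A=[urn,keg,flask,hinge] B=[grate,rod,fin,tube,oval] C=[ingot,knob,quill]
Tick 4: prefer B, take grate from B; A=[urn,keg,flask,hinge] B=[rod,fin,tube,oval] C=[ingot,knob,quill,grate]
Tick 5: prefer A, take urn from A; A=[keg,flask,hinge] B=[rod,fin,tube,oval] C=[ingot,knob,quill,grate,urn]

Answer: 5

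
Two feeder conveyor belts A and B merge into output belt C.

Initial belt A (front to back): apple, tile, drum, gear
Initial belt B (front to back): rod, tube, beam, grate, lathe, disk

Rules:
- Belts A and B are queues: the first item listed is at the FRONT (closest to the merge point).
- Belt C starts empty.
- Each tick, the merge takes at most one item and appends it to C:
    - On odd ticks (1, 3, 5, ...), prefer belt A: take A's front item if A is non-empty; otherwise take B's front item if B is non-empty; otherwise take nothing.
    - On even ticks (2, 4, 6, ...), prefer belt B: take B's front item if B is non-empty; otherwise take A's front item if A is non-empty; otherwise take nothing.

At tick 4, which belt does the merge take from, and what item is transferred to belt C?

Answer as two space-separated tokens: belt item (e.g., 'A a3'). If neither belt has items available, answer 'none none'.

Tick 1: prefer A, take apple from A; A=[tile,drum,gear] B=[rod,tube,beam,grate,lathe,disk] C=[apple]
Tick 2: prefer B, take rod from B; A=[tile,drum,gear] B=[tube,beam,grate,lathe,disk] C=[apple,rod]
Tick 3: prefer A, take tile from A; A=[drum,gear] B=[tube,beam,grate,lathe,disk] C=[apple,rod,tile]
Tick 4: prefer B, take tube from B; A=[drum,gear] B=[beam,grate,lathe,disk] C=[apple,rod,tile,tube]

Answer: B tube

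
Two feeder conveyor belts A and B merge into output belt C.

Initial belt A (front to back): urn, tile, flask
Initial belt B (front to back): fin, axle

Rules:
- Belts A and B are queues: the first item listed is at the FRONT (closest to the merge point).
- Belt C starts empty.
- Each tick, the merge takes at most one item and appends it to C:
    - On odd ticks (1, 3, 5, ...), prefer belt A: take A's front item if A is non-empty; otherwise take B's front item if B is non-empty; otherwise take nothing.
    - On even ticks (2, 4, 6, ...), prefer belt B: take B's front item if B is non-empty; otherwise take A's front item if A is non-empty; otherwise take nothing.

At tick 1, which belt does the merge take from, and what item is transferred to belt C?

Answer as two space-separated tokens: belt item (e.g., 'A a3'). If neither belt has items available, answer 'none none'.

Tick 1: prefer A, take urn from A; A=[tile,flask] B=[fin,axle] C=[urn]

Answer: A urn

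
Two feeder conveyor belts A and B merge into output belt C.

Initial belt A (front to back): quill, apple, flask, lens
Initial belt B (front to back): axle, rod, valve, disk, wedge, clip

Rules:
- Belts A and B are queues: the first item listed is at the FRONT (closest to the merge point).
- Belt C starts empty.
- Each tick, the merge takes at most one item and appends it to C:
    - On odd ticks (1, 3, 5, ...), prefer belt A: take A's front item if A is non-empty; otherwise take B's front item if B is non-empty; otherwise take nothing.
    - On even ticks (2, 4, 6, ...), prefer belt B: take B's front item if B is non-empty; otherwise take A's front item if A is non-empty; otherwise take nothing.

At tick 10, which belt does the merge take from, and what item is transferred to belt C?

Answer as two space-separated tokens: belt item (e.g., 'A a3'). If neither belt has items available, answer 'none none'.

Tick 1: prefer A, take quill from A; A=[apple,flask,lens] B=[axle,rod,valve,disk,wedge,clip] C=[quill]
Tick 2: prefer B, take axle from B; A=[apple,flask,lens] B=[rod,valve,disk,wedge,clip] C=[quill,axle]
Tick 3: prefer A, take apple from A; A=[flask,lens] B=[rod,valve,disk,wedge,clip] C=[quill,axle,apple]
Tick 4: prefer B, take rod from B; A=[flask,lens] B=[valve,disk,wedge,clip] C=[quill,axle,apple,rod]
Tick 5: prefer A, take flask from A; A=[lens] B=[valve,disk,wedge,clip] C=[quill,axle,apple,rod,flask]
Tick 6: prefer B, take valve from B; A=[lens] B=[disk,wedge,clip] C=[quill,axle,apple,rod,flask,valve]
Tick 7: prefer A, take lens from A; A=[-] B=[disk,wedge,clip] C=[quill,axle,apple,rod,flask,valve,lens]
Tick 8: prefer B, take disk from B; A=[-] B=[wedge,clip] C=[quill,axle,apple,rod,flask,valve,lens,disk]
Tick 9: prefer A, take wedge from B; A=[-] B=[clip] C=[quill,axle,apple,rod,flask,valve,lens,disk,wedge]
Tick 10: prefer B, take clip from B; A=[-] B=[-] C=[quill,axle,apple,rod,flask,valve,lens,disk,wedge,clip]

Answer: B clip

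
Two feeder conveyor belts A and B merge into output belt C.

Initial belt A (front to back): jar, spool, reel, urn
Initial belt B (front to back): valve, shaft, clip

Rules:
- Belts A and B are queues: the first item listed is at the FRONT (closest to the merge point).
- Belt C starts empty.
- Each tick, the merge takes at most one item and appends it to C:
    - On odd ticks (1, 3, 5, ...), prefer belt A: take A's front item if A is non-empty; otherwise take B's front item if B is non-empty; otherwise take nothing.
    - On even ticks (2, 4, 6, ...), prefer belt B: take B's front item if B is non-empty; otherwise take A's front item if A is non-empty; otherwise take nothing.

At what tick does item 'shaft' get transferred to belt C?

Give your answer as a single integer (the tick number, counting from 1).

Answer: 4

Derivation:
Tick 1: prefer A, take jar from A; A=[spool,reel,urn] B=[valve,shaft,clip] C=[jar]
Tick 2: prefer B, take valve from B; A=[spool,reel,urn] B=[shaft,clip] C=[jar,valve]
Tick 3: prefer A, take spool from A; A=[reel,urn] B=[shaft,clip] C=[jar,valve,spool]
Tick 4: prefer B, take shaft from B; A=[reel,urn] B=[clip] C=[jar,valve,spool,shaft]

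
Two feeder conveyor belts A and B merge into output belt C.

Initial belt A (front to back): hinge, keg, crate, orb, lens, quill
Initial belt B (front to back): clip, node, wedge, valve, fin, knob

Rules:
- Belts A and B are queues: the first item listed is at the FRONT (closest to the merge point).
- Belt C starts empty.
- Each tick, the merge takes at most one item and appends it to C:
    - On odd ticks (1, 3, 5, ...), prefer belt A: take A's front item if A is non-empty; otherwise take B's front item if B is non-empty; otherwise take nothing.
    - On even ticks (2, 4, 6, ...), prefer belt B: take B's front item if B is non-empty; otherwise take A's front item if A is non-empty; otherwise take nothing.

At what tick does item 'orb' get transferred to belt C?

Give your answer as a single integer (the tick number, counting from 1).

Answer: 7

Derivation:
Tick 1: prefer A, take hinge from A; A=[keg,crate,orb,lens,quill] B=[clip,node,wedge,valve,fin,knob] C=[hinge]
Tick 2: prefer B, take clip from B; A=[keg,crate,orb,lens,quill] B=[node,wedge,valve,fin,knob] C=[hinge,clip]
Tick 3: prefer A, take keg from A; A=[crate,orb,lens,quill] B=[node,wedge,valve,fin,knob] C=[hinge,clip,keg]
Tick 4: prefer B, take node from B; A=[crate,orb,lens,quill] B=[wedge,valve,fin,knob] C=[hinge,clip,keg,node]
Tick 5: prefer A, take crate from A; A=[orb,lens,quill] B=[wedge,valve,fin,knob] C=[hinge,clip,keg,node,crate]
Tick 6: prefer B, take wedge from B; A=[orb,lens,quill] B=[valve,fin,knob] C=[hinge,clip,keg,node,crate,wedge]
Tick 7: prefer A, take orb from A; A=[lens,quill] B=[valve,fin,knob] C=[hinge,clip,keg,node,crate,wedge,orb]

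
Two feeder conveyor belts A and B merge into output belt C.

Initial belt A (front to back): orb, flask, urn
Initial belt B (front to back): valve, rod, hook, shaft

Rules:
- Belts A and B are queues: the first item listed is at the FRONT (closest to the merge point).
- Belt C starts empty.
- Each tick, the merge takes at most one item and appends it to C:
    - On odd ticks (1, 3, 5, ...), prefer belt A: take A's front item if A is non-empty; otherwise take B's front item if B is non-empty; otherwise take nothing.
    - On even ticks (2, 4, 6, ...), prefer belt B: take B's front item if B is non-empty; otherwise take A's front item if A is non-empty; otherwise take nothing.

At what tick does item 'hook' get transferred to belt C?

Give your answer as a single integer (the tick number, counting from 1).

Answer: 6

Derivation:
Tick 1: prefer A, take orb from A; A=[flask,urn] B=[valve,rod,hook,shaft] C=[orb]
Tick 2: prefer B, take valve from B; A=[flask,urn] B=[rod,hook,shaft] C=[orb,valve]
Tick 3: prefer A, take flask from A; A=[urn] B=[rod,hook,shaft] C=[orb,valve,flask]
Tick 4: prefer B, take rod from B; A=[urn] B=[hook,shaft] C=[orb,valve,flask,rod]
Tick 5: prefer A, take urn from A; A=[-] B=[hook,shaft] C=[orb,valve,flask,rod,urn]
Tick 6: prefer B, take hook from B; A=[-] B=[shaft] C=[orb,valve,flask,rod,urn,hook]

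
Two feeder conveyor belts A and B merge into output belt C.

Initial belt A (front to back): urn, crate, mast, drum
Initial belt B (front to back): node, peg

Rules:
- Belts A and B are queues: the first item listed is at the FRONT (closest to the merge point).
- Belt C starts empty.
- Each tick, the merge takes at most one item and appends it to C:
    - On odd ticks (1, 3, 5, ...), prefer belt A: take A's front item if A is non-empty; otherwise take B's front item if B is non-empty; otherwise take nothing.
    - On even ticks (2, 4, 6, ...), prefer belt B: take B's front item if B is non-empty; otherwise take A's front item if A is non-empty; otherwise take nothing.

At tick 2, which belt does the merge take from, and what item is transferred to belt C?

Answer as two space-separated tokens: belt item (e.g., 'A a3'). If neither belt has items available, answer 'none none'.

Answer: B node

Derivation:
Tick 1: prefer A, take urn from A; A=[crate,mast,drum] B=[node,peg] C=[urn]
Tick 2: prefer B, take node from B; A=[crate,mast,drum] B=[peg] C=[urn,node]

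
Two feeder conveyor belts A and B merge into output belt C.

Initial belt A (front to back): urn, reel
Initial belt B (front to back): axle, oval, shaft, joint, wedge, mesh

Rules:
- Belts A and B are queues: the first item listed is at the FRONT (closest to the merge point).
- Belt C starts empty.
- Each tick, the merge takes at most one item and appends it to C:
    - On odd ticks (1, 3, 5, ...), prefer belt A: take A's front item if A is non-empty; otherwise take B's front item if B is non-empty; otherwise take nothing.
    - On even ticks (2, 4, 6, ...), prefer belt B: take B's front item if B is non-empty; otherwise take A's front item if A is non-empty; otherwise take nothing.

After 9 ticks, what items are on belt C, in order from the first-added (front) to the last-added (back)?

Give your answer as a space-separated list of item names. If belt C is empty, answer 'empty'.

Answer: urn axle reel oval shaft joint wedge mesh

Derivation:
Tick 1: prefer A, take urn from A; A=[reel] B=[axle,oval,shaft,joint,wedge,mesh] C=[urn]
Tick 2: prefer B, take axle from B; A=[reel] B=[oval,shaft,joint,wedge,mesh] C=[urn,axle]
Tick 3: prefer A, take reel from A; A=[-] B=[oval,shaft,joint,wedge,mesh] C=[urn,axle,reel]
Tick 4: prefer B, take oval from B; A=[-] B=[shaft,joint,wedge,mesh] C=[urn,axle,reel,oval]
Tick 5: prefer A, take shaft from B; A=[-] B=[joint,wedge,mesh] C=[urn,axle,reel,oval,shaft]
Tick 6: prefer B, take joint from B; A=[-] B=[wedge,mesh] C=[urn,axle,reel,oval,shaft,joint]
Tick 7: prefer A, take wedge from B; A=[-] B=[mesh] C=[urn,axle,reel,oval,shaft,joint,wedge]
Tick 8: prefer B, take mesh from B; A=[-] B=[-] C=[urn,axle,reel,oval,shaft,joint,wedge,mesh]
Tick 9: prefer A, both empty, nothing taken; A=[-] B=[-] C=[urn,axle,reel,oval,shaft,joint,wedge,mesh]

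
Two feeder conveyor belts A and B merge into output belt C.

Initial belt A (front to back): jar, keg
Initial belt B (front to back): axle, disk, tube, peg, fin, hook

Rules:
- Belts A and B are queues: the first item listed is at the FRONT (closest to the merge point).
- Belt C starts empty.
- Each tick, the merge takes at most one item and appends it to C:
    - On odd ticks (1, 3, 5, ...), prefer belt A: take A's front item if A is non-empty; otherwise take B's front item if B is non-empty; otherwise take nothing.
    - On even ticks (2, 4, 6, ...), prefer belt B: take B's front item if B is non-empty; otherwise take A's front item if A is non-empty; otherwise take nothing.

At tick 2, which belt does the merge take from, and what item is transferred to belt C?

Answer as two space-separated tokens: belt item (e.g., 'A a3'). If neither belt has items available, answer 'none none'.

Answer: B axle

Derivation:
Tick 1: prefer A, take jar from A; A=[keg] B=[axle,disk,tube,peg,fin,hook] C=[jar]
Tick 2: prefer B, take axle from B; A=[keg] B=[disk,tube,peg,fin,hook] C=[jar,axle]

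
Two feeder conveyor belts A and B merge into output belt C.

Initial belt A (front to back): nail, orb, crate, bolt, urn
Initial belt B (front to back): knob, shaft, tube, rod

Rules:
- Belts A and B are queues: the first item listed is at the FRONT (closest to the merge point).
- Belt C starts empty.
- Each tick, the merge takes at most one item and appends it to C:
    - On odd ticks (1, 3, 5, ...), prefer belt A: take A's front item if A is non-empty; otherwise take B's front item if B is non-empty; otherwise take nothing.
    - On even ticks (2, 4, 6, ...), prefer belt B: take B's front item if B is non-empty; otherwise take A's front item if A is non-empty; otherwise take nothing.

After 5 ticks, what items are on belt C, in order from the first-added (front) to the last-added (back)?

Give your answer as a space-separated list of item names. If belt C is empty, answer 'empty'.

Tick 1: prefer A, take nail from A; A=[orb,crate,bolt,urn] B=[knob,shaft,tube,rod] C=[nail]
Tick 2: prefer B, take knob from B; A=[orb,crate,bolt,urn] B=[shaft,tube,rod] C=[nail,knob]
Tick 3: prefer A, take orb from A; A=[crate,bolt,urn] B=[shaft,tube,rod] C=[nail,knob,orb]
Tick 4: prefer B, take shaft from B; A=[crate,bolt,urn] B=[tube,rod] C=[nail,knob,orb,shaft]
Tick 5: prefer A, take crate from A; A=[bolt,urn] B=[tube,rod] C=[nail,knob,orb,shaft,crate]

Answer: nail knob orb shaft crate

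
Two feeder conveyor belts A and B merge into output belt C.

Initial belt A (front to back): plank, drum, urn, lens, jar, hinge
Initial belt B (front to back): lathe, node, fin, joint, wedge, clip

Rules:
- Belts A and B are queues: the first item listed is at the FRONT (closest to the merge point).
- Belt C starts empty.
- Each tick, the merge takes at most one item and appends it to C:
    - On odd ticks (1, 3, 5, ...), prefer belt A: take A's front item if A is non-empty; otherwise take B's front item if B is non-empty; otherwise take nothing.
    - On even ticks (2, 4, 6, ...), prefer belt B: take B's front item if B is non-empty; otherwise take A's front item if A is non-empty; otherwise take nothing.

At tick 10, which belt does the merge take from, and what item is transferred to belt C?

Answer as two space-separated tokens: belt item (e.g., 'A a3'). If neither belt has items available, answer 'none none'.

Answer: B wedge

Derivation:
Tick 1: prefer A, take plank from A; A=[drum,urn,lens,jar,hinge] B=[lathe,node,fin,joint,wedge,clip] C=[plank]
Tick 2: prefer B, take lathe from B; A=[drum,urn,lens,jar,hinge] B=[node,fin,joint,wedge,clip] C=[plank,lathe]
Tick 3: prefer A, take drum from A; A=[urn,lens,jar,hinge] B=[node,fin,joint,wedge,clip] C=[plank,lathe,drum]
Tick 4: prefer B, take node from B; A=[urn,lens,jar,hinge] B=[fin,joint,wedge,clip] C=[plank,lathe,drum,node]
Tick 5: prefer A, take urn from A; A=[lens,jar,hinge] B=[fin,joint,wedge,clip] C=[plank,lathe,drum,node,urn]
Tick 6: prefer B, take fin from B; A=[lens,jar,hinge] B=[joint,wedge,clip] C=[plank,lathe,drum,node,urn,fin]
Tick 7: prefer A, take lens from A; A=[jar,hinge] B=[joint,wedge,clip] C=[plank,lathe,drum,node,urn,fin,lens]
Tick 8: prefer B, take joint from B; A=[jar,hinge] B=[wedge,clip] C=[plank,lathe,drum,node,urn,fin,lens,joint]
Tick 9: prefer A, take jar from A; A=[hinge] B=[wedge,clip] C=[plank,lathe,drum,node,urn,fin,lens,joint,jar]
Tick 10: prefer B, take wedge from B; A=[hinge] B=[clip] C=[plank,lathe,drum,node,urn,fin,lens,joint,jar,wedge]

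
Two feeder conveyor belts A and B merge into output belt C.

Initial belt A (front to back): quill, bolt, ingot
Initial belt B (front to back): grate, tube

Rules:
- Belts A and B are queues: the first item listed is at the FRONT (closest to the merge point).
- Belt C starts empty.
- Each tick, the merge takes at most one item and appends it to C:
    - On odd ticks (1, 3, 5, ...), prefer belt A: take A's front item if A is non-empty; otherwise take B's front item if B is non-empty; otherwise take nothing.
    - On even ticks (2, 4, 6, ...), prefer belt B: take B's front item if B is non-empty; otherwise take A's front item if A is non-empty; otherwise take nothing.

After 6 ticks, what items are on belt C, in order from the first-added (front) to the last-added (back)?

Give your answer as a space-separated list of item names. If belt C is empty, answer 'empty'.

Answer: quill grate bolt tube ingot

Derivation:
Tick 1: prefer A, take quill from A; A=[bolt,ingot] B=[grate,tube] C=[quill]
Tick 2: prefer B, take grate from B; A=[bolt,ingot] B=[tube] C=[quill,grate]
Tick 3: prefer A, take bolt from A; A=[ingot] B=[tube] C=[quill,grate,bolt]
Tick 4: prefer B, take tube from B; A=[ingot] B=[-] C=[quill,grate,bolt,tube]
Tick 5: prefer A, take ingot from A; A=[-] B=[-] C=[quill,grate,bolt,tube,ingot]
Tick 6: prefer B, both empty, nothing taken; A=[-] B=[-] C=[quill,grate,bolt,tube,ingot]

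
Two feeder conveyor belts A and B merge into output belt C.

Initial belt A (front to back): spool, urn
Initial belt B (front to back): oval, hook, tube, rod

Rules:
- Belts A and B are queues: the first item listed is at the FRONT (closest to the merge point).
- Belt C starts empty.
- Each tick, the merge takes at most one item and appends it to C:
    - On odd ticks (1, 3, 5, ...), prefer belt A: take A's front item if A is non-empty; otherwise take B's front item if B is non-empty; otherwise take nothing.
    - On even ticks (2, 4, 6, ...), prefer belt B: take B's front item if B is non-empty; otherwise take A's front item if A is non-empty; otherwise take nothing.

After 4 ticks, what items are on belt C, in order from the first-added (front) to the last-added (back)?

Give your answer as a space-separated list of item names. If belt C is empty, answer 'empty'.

Answer: spool oval urn hook

Derivation:
Tick 1: prefer A, take spool from A; A=[urn] B=[oval,hook,tube,rod] C=[spool]
Tick 2: prefer B, take oval from B; A=[urn] B=[hook,tube,rod] C=[spool,oval]
Tick 3: prefer A, take urn from A; A=[-] B=[hook,tube,rod] C=[spool,oval,urn]
Tick 4: prefer B, take hook from B; A=[-] B=[tube,rod] C=[spool,oval,urn,hook]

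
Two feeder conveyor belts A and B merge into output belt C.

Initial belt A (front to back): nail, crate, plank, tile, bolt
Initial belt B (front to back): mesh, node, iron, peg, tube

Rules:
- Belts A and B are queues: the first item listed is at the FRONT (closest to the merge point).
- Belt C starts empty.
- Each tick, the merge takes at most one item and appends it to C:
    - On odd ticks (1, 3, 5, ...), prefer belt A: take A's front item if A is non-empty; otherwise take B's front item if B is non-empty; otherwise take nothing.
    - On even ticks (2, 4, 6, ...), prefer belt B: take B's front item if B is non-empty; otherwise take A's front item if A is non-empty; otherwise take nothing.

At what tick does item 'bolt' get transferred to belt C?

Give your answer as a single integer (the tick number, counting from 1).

Tick 1: prefer A, take nail from A; A=[crate,plank,tile,bolt] B=[mesh,node,iron,peg,tube] C=[nail]
Tick 2: prefer B, take mesh from B; A=[crate,plank,tile,bolt] B=[node,iron,peg,tube] C=[nail,mesh]
Tick 3: prefer A, take crate from A; A=[plank,tile,bolt] B=[node,iron,peg,tube] C=[nail,mesh,crate]
Tick 4: prefer B, take node from B; A=[plank,tile,bolt] B=[iron,peg,tube] C=[nail,mesh,crate,node]
Tick 5: prefer A, take plank from A; A=[tile,bolt] B=[iron,peg,tube] C=[nail,mesh,crate,node,plank]
Tick 6: prefer B, take iron from B; A=[tile,bolt] B=[peg,tube] C=[nail,mesh,crate,node,plank,iron]
Tick 7: prefer A, take tile from A; A=[bolt] B=[peg,tube] C=[nail,mesh,crate,node,plank,iron,tile]
Tick 8: prefer B, take peg from B; A=[bolt] B=[tube] C=[nail,mesh,crate,node,plank,iron,tile,peg]
Tick 9: prefer A, take bolt from A; A=[-] B=[tube] C=[nail,mesh,crate,node,plank,iron,tile,peg,bolt]

Answer: 9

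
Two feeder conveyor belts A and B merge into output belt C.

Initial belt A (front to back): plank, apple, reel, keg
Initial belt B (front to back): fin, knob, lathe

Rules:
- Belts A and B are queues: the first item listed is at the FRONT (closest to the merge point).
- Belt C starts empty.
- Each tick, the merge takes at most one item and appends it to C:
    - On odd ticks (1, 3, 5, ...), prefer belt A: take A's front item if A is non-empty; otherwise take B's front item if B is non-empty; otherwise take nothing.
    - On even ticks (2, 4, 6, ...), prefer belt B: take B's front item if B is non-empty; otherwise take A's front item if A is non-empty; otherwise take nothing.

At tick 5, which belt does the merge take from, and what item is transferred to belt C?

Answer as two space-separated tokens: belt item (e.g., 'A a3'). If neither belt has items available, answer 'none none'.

Tick 1: prefer A, take plank from A; A=[apple,reel,keg] B=[fin,knob,lathe] C=[plank]
Tick 2: prefer B, take fin from B; A=[apple,reel,keg] B=[knob,lathe] C=[plank,fin]
Tick 3: prefer A, take apple from A; A=[reel,keg] B=[knob,lathe] C=[plank,fin,apple]
Tick 4: prefer B, take knob from B; A=[reel,keg] B=[lathe] C=[plank,fin,apple,knob]
Tick 5: prefer A, take reel from A; A=[keg] B=[lathe] C=[plank,fin,apple,knob,reel]

Answer: A reel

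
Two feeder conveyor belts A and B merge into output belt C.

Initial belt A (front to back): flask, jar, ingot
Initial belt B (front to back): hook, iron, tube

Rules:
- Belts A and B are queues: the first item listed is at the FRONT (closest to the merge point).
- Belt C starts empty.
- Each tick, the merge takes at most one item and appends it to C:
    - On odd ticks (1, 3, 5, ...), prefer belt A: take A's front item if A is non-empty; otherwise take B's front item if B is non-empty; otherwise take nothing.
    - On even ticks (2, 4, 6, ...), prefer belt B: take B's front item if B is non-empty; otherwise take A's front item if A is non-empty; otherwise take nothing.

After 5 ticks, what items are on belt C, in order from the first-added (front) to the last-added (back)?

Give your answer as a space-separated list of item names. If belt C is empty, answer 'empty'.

Tick 1: prefer A, take flask from A; A=[jar,ingot] B=[hook,iron,tube] C=[flask]
Tick 2: prefer B, take hook from B; A=[jar,ingot] B=[iron,tube] C=[flask,hook]
Tick 3: prefer A, take jar from A; A=[ingot] B=[iron,tube] C=[flask,hook,jar]
Tick 4: prefer B, take iron from B; A=[ingot] B=[tube] C=[flask,hook,jar,iron]
Tick 5: prefer A, take ingot from A; A=[-] B=[tube] C=[flask,hook,jar,iron,ingot]

Answer: flask hook jar iron ingot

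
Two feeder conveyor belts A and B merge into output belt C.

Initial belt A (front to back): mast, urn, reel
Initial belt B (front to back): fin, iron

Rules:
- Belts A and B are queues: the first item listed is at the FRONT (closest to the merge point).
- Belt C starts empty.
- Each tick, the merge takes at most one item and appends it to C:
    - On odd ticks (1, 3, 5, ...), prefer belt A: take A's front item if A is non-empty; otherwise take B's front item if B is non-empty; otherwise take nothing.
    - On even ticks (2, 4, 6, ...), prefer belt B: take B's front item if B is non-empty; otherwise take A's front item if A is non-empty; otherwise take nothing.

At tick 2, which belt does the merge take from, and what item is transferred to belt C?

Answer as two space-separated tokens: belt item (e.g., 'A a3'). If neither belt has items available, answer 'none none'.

Answer: B fin

Derivation:
Tick 1: prefer A, take mast from A; A=[urn,reel] B=[fin,iron] C=[mast]
Tick 2: prefer B, take fin from B; A=[urn,reel] B=[iron] C=[mast,fin]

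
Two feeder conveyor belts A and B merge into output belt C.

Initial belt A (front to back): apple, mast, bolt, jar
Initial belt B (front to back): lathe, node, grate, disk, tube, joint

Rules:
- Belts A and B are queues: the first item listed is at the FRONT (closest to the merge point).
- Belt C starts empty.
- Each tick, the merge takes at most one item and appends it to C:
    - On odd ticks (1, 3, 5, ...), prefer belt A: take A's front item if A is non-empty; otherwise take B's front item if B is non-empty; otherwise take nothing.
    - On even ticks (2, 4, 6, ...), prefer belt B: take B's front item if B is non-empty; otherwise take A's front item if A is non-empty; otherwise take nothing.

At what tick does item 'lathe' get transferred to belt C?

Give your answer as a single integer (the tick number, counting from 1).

Answer: 2

Derivation:
Tick 1: prefer A, take apple from A; A=[mast,bolt,jar] B=[lathe,node,grate,disk,tube,joint] C=[apple]
Tick 2: prefer B, take lathe from B; A=[mast,bolt,jar] B=[node,grate,disk,tube,joint] C=[apple,lathe]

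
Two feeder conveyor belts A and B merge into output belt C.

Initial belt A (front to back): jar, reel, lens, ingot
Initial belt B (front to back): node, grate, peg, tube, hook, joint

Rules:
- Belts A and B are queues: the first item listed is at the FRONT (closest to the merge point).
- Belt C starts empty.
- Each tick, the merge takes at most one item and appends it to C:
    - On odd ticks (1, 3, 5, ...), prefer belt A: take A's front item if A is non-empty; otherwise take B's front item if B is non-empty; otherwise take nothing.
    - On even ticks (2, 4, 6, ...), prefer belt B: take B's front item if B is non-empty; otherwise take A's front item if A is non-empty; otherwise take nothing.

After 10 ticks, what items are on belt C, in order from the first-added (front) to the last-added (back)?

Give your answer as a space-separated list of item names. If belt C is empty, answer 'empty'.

Tick 1: prefer A, take jar from A; A=[reel,lens,ingot] B=[node,grate,peg,tube,hook,joint] C=[jar]
Tick 2: prefer B, take node from B; A=[reel,lens,ingot] B=[grate,peg,tube,hook,joint] C=[jar,node]
Tick 3: prefer A, take reel from A; A=[lens,ingot] B=[grate,peg,tube,hook,joint] C=[jar,node,reel]
Tick 4: prefer B, take grate from B; A=[lens,ingot] B=[peg,tube,hook,joint] C=[jar,node,reel,grate]
Tick 5: prefer A, take lens from A; A=[ingot] B=[peg,tube,hook,joint] C=[jar,node,reel,grate,lens]
Tick 6: prefer B, take peg from B; A=[ingot] B=[tube,hook,joint] C=[jar,node,reel,grate,lens,peg]
Tick 7: prefer A, take ingot from A; A=[-] B=[tube,hook,joint] C=[jar,node,reel,grate,lens,peg,ingot]
Tick 8: prefer B, take tube from B; A=[-] B=[hook,joint] C=[jar,node,reel,grate,lens,peg,ingot,tube]
Tick 9: prefer A, take hook from B; A=[-] B=[joint] C=[jar,node,reel,grate,lens,peg,ingot,tube,hook]
Tick 10: prefer B, take joint from B; A=[-] B=[-] C=[jar,node,reel,grate,lens,peg,ingot,tube,hook,joint]

Answer: jar node reel grate lens peg ingot tube hook joint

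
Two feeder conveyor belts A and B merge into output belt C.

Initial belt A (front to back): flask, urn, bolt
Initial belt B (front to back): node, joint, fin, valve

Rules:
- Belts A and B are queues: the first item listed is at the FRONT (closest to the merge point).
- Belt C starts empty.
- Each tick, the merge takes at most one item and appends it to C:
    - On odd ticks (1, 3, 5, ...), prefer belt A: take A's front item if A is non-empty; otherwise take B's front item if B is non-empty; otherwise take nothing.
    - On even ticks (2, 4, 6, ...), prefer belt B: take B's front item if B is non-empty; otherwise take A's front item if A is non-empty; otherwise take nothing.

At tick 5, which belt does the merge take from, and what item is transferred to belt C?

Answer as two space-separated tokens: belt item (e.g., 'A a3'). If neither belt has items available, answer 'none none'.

Tick 1: prefer A, take flask from A; A=[urn,bolt] B=[node,joint,fin,valve] C=[flask]
Tick 2: prefer B, take node from B; A=[urn,bolt] B=[joint,fin,valve] C=[flask,node]
Tick 3: prefer A, take urn from A; A=[bolt] B=[joint,fin,valve] C=[flask,node,urn]
Tick 4: prefer B, take joint from B; A=[bolt] B=[fin,valve] C=[flask,node,urn,joint]
Tick 5: prefer A, take bolt from A; A=[-] B=[fin,valve] C=[flask,node,urn,joint,bolt]

Answer: A bolt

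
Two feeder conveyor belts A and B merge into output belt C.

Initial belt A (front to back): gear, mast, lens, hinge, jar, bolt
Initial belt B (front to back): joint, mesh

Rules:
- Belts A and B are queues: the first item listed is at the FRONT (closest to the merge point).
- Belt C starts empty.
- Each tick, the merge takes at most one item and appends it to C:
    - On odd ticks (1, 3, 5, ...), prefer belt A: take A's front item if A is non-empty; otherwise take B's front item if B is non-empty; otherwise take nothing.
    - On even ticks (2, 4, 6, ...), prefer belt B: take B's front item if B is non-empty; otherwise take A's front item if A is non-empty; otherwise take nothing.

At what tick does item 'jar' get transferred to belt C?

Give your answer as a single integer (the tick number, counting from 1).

Tick 1: prefer A, take gear from A; A=[mast,lens,hinge,jar,bolt] B=[joint,mesh] C=[gear]
Tick 2: prefer B, take joint from B; A=[mast,lens,hinge,jar,bolt] B=[mesh] C=[gear,joint]
Tick 3: prefer A, take mast from A; A=[lens,hinge,jar,bolt] B=[mesh] C=[gear,joint,mast]
Tick 4: prefer B, take mesh from B; A=[lens,hinge,jar,bolt] B=[-] C=[gear,joint,mast,mesh]
Tick 5: prefer A, take lens from A; A=[hinge,jar,bolt] B=[-] C=[gear,joint,mast,mesh,lens]
Tick 6: prefer B, take hinge from A; A=[jar,bolt] B=[-] C=[gear,joint,mast,mesh,lens,hinge]
Tick 7: prefer A, take jar from A; A=[bolt] B=[-] C=[gear,joint,mast,mesh,lens,hinge,jar]

Answer: 7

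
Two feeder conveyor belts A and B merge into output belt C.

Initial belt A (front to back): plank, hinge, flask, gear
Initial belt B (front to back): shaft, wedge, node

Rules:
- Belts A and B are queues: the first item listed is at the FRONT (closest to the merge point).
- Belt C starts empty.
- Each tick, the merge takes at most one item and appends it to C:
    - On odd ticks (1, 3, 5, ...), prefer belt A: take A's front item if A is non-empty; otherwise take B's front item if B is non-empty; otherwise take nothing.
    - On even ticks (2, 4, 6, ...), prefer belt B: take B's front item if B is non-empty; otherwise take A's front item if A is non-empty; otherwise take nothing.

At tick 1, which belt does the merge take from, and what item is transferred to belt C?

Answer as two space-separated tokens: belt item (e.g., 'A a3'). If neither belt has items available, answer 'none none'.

Answer: A plank

Derivation:
Tick 1: prefer A, take plank from A; A=[hinge,flask,gear] B=[shaft,wedge,node] C=[plank]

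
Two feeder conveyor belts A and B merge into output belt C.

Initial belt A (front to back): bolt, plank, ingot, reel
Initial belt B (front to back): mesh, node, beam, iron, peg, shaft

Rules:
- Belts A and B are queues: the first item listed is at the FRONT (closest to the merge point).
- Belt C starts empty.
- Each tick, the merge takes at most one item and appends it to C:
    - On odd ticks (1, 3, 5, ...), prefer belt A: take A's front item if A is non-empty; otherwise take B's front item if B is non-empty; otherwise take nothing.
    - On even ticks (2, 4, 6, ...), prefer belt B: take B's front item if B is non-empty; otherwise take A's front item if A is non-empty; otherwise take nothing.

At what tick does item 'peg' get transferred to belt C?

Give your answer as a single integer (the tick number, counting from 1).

Tick 1: prefer A, take bolt from A; A=[plank,ingot,reel] B=[mesh,node,beam,iron,peg,shaft] C=[bolt]
Tick 2: prefer B, take mesh from B; A=[plank,ingot,reel] B=[node,beam,iron,peg,shaft] C=[bolt,mesh]
Tick 3: prefer A, take plank from A; A=[ingot,reel] B=[node,beam,iron,peg,shaft] C=[bolt,mesh,plank]
Tick 4: prefer B, take node from B; A=[ingot,reel] B=[beam,iron,peg,shaft] C=[bolt,mesh,plank,node]
Tick 5: prefer A, take ingot from A; A=[reel] B=[beam,iron,peg,shaft] C=[bolt,mesh,plank,node,ingot]
Tick 6: prefer B, take beam from B; A=[reel] B=[iron,peg,shaft] C=[bolt,mesh,plank,node,ingot,beam]
Tick 7: prefer A, take reel from A; A=[-] B=[iron,peg,shaft] C=[bolt,mesh,plank,node,ingot,beam,reel]
Tick 8: prefer B, take iron from B; A=[-] B=[peg,shaft] C=[bolt,mesh,plank,node,ingot,beam,reel,iron]
Tick 9: prefer A, take peg from B; A=[-] B=[shaft] C=[bolt,mesh,plank,node,ingot,beam,reel,iron,peg]

Answer: 9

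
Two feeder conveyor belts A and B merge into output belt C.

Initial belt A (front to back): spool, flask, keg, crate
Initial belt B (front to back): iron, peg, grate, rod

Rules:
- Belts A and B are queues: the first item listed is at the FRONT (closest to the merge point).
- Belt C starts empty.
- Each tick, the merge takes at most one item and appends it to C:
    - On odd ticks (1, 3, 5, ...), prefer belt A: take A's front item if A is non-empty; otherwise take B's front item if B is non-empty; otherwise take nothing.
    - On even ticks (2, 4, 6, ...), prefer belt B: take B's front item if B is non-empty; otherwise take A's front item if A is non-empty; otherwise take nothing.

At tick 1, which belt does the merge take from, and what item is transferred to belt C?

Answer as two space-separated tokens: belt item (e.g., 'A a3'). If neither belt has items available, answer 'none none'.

Tick 1: prefer A, take spool from A; A=[flask,keg,crate] B=[iron,peg,grate,rod] C=[spool]

Answer: A spool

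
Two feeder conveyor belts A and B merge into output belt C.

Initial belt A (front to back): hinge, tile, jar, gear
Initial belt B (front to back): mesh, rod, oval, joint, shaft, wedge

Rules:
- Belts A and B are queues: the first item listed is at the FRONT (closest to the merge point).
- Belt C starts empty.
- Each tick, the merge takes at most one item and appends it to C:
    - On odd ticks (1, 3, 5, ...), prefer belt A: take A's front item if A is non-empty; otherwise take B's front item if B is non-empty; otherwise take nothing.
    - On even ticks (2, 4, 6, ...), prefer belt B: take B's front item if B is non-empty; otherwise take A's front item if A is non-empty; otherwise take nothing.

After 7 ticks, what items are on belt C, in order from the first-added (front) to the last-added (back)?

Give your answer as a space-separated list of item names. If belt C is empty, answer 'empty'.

Answer: hinge mesh tile rod jar oval gear

Derivation:
Tick 1: prefer A, take hinge from A; A=[tile,jar,gear] B=[mesh,rod,oval,joint,shaft,wedge] C=[hinge]
Tick 2: prefer B, take mesh from B; A=[tile,jar,gear] B=[rod,oval,joint,shaft,wedge] C=[hinge,mesh]
Tick 3: prefer A, take tile from A; A=[jar,gear] B=[rod,oval,joint,shaft,wedge] C=[hinge,mesh,tile]
Tick 4: prefer B, take rod from B; A=[jar,gear] B=[oval,joint,shaft,wedge] C=[hinge,mesh,tile,rod]
Tick 5: prefer A, take jar from A; A=[gear] B=[oval,joint,shaft,wedge] C=[hinge,mesh,tile,rod,jar]
Tick 6: prefer B, take oval from B; A=[gear] B=[joint,shaft,wedge] C=[hinge,mesh,tile,rod,jar,oval]
Tick 7: prefer A, take gear from A; A=[-] B=[joint,shaft,wedge] C=[hinge,mesh,tile,rod,jar,oval,gear]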